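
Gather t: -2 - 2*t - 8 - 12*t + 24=14 - 14*t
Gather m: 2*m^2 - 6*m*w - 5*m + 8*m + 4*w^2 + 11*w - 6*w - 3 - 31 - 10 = 2*m^2 + m*(3 - 6*w) + 4*w^2 + 5*w - 44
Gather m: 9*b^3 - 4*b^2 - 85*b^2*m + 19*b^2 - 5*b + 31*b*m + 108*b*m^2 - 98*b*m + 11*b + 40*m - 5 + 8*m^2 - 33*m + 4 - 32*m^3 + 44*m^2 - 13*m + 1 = 9*b^3 + 15*b^2 + 6*b - 32*m^3 + m^2*(108*b + 52) + m*(-85*b^2 - 67*b - 6)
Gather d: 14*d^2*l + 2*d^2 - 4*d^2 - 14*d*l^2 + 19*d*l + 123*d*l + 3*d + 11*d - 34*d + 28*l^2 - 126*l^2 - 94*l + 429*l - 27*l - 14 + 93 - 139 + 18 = d^2*(14*l - 2) + d*(-14*l^2 + 142*l - 20) - 98*l^2 + 308*l - 42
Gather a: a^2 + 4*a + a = a^2 + 5*a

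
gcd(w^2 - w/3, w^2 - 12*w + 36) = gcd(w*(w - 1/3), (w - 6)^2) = 1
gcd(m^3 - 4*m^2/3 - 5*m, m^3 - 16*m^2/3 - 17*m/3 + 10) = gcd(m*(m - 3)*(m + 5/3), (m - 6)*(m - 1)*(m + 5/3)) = m + 5/3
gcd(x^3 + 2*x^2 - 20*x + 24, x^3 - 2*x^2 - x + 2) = x - 2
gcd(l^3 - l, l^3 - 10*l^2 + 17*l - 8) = l - 1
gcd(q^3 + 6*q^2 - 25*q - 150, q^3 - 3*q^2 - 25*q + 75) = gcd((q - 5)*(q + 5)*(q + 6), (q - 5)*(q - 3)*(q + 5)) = q^2 - 25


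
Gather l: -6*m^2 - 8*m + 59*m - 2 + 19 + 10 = -6*m^2 + 51*m + 27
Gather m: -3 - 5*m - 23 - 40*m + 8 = -45*m - 18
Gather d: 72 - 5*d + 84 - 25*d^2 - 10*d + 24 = -25*d^2 - 15*d + 180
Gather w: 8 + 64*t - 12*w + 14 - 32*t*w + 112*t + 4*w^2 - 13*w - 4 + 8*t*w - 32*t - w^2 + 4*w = 144*t + 3*w^2 + w*(-24*t - 21) + 18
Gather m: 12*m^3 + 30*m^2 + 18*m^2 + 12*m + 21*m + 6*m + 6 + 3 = 12*m^3 + 48*m^2 + 39*m + 9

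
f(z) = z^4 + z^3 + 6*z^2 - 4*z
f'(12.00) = 7484.00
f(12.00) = 23280.00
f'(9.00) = 3263.00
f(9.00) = 7740.00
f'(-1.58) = -31.25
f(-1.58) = 23.59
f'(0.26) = -0.61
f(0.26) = -0.61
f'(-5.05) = -503.24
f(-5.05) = 694.80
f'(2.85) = 147.16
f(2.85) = 126.46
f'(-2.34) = -66.90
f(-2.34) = 59.38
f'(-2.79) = -101.00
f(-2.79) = 96.74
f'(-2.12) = -54.07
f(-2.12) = 46.12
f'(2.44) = 101.25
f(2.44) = 75.93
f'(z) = 4*z^3 + 3*z^2 + 12*z - 4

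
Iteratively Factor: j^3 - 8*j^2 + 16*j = (j)*(j^2 - 8*j + 16) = j*(j - 4)*(j - 4)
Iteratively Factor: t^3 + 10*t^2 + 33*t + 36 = (t + 3)*(t^2 + 7*t + 12) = (t + 3)^2*(t + 4)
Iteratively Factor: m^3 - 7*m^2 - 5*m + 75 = (m - 5)*(m^2 - 2*m - 15) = (m - 5)*(m + 3)*(m - 5)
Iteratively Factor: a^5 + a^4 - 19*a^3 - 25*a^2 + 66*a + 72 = (a + 3)*(a^4 - 2*a^3 - 13*a^2 + 14*a + 24) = (a - 4)*(a + 3)*(a^3 + 2*a^2 - 5*a - 6) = (a - 4)*(a + 3)^2*(a^2 - a - 2) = (a - 4)*(a - 2)*(a + 3)^2*(a + 1)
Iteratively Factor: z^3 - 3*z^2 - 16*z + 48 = (z - 4)*(z^2 + z - 12) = (z - 4)*(z - 3)*(z + 4)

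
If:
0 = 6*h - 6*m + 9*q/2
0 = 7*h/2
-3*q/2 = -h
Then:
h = 0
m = 0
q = 0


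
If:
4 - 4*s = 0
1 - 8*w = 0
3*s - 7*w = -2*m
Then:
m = -17/16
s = 1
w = 1/8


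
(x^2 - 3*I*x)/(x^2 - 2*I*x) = (x - 3*I)/(x - 2*I)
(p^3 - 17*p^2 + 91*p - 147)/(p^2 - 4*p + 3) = (p^2 - 14*p + 49)/(p - 1)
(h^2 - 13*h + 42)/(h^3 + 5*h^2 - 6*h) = (h^2 - 13*h + 42)/(h*(h^2 + 5*h - 6))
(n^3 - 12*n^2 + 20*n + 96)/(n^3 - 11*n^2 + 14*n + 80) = (n - 6)/(n - 5)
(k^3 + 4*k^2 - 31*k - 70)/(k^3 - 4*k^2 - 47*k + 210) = (k + 2)/(k - 6)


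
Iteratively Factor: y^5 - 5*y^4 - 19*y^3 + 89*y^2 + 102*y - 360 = (y - 5)*(y^4 - 19*y^2 - 6*y + 72) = (y - 5)*(y + 3)*(y^3 - 3*y^2 - 10*y + 24) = (y - 5)*(y - 2)*(y + 3)*(y^2 - y - 12) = (y - 5)*(y - 2)*(y + 3)^2*(y - 4)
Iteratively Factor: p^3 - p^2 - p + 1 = (p - 1)*(p^2 - 1) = (p - 1)^2*(p + 1)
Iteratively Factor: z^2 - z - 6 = (z + 2)*(z - 3)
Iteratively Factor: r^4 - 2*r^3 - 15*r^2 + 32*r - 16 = (r - 1)*(r^3 - r^2 - 16*r + 16) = (r - 1)*(r + 4)*(r^2 - 5*r + 4) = (r - 1)^2*(r + 4)*(r - 4)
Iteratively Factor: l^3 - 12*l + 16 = (l - 2)*(l^2 + 2*l - 8) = (l - 2)*(l + 4)*(l - 2)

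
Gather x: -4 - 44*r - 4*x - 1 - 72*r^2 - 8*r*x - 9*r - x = -72*r^2 - 53*r + x*(-8*r - 5) - 5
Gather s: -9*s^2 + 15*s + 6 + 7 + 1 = -9*s^2 + 15*s + 14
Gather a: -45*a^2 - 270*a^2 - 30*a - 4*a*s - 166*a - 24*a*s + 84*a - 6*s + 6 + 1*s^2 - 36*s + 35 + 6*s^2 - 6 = -315*a^2 + a*(-28*s - 112) + 7*s^2 - 42*s + 35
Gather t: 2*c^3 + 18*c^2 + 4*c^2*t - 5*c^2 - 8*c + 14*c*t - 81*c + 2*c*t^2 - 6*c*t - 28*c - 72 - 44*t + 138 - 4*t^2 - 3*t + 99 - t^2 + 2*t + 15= 2*c^3 + 13*c^2 - 117*c + t^2*(2*c - 5) + t*(4*c^2 + 8*c - 45) + 180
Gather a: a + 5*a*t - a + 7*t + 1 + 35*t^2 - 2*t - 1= 5*a*t + 35*t^2 + 5*t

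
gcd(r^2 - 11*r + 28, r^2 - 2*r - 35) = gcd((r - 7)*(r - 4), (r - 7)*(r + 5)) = r - 7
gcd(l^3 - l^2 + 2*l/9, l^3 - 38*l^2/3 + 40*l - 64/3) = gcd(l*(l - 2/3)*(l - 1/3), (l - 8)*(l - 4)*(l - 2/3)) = l - 2/3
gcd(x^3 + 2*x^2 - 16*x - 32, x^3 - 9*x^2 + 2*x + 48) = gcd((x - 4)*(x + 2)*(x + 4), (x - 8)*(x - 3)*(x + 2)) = x + 2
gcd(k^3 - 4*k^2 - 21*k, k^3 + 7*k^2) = k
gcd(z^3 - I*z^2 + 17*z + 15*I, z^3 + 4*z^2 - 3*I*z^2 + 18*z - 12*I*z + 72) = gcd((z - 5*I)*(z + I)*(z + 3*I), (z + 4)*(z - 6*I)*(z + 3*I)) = z + 3*I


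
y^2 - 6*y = y*(y - 6)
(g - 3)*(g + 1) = g^2 - 2*g - 3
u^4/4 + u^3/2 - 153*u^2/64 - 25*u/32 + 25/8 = (u/4 + 1)*(u - 2)*(u - 5/4)*(u + 5/4)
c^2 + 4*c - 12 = (c - 2)*(c + 6)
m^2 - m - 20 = (m - 5)*(m + 4)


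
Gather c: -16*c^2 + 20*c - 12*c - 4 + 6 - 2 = -16*c^2 + 8*c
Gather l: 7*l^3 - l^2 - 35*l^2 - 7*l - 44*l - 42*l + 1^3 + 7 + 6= 7*l^3 - 36*l^2 - 93*l + 14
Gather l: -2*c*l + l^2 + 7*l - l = l^2 + l*(6 - 2*c)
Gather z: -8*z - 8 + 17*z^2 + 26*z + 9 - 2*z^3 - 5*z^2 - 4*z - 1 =-2*z^3 + 12*z^2 + 14*z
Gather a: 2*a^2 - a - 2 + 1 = 2*a^2 - a - 1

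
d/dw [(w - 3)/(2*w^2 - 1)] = (2*w^2 - 4*w*(w - 3) - 1)/(2*w^2 - 1)^2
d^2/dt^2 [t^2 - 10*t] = 2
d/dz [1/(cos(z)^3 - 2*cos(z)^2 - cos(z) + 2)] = (3*cos(z)^2 - 4*cos(z) - 1)/((cos(z) - 2)^2*sin(z)^3)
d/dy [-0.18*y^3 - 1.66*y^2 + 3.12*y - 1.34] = -0.54*y^2 - 3.32*y + 3.12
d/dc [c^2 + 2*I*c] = 2*c + 2*I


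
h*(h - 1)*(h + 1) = h^3 - h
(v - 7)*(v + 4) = v^2 - 3*v - 28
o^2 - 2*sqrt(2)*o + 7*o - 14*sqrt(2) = (o + 7)*(o - 2*sqrt(2))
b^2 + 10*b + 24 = (b + 4)*(b + 6)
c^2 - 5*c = c*(c - 5)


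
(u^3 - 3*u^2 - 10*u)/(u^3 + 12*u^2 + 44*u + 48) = u*(u - 5)/(u^2 + 10*u + 24)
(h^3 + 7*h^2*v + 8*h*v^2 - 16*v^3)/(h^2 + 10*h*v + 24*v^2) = (h^2 + 3*h*v - 4*v^2)/(h + 6*v)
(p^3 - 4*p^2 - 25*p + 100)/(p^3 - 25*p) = (p - 4)/p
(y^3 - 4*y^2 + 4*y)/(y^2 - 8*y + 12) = y*(y - 2)/(y - 6)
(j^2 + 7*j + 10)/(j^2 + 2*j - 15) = (j + 2)/(j - 3)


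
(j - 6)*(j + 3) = j^2 - 3*j - 18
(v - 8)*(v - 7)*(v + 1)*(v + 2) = v^4 - 12*v^3 + 13*v^2 + 138*v + 112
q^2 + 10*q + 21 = (q + 3)*(q + 7)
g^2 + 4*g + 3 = (g + 1)*(g + 3)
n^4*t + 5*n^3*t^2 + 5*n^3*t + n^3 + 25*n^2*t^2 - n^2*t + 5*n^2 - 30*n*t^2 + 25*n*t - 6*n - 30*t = (n - 1)*(n + 6)*(n + 5*t)*(n*t + 1)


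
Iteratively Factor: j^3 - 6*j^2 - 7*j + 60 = (j + 3)*(j^2 - 9*j + 20) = (j - 5)*(j + 3)*(j - 4)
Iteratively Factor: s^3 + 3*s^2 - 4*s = (s)*(s^2 + 3*s - 4) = s*(s - 1)*(s + 4)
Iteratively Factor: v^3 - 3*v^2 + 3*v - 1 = (v - 1)*(v^2 - 2*v + 1) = (v - 1)^2*(v - 1)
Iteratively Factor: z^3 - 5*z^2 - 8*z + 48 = (z + 3)*(z^2 - 8*z + 16) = (z - 4)*(z + 3)*(z - 4)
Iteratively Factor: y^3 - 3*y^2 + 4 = (y - 2)*(y^2 - y - 2) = (y - 2)^2*(y + 1)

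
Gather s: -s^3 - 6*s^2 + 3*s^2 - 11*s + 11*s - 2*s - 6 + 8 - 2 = -s^3 - 3*s^2 - 2*s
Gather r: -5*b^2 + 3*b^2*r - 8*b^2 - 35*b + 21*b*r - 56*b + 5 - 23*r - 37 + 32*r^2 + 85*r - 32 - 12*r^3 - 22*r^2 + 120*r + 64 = -13*b^2 - 91*b - 12*r^3 + 10*r^2 + r*(3*b^2 + 21*b + 182)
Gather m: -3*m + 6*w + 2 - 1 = -3*m + 6*w + 1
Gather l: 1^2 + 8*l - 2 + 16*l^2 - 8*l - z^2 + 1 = 16*l^2 - z^2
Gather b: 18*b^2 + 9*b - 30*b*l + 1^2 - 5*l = 18*b^2 + b*(9 - 30*l) - 5*l + 1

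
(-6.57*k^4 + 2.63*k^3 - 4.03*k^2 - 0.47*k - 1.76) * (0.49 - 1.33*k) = 8.7381*k^5 - 6.7172*k^4 + 6.6486*k^3 - 1.3496*k^2 + 2.1105*k - 0.8624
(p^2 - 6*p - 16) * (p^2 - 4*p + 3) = p^4 - 10*p^3 + 11*p^2 + 46*p - 48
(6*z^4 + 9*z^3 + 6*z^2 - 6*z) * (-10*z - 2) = -60*z^5 - 102*z^4 - 78*z^3 + 48*z^2 + 12*z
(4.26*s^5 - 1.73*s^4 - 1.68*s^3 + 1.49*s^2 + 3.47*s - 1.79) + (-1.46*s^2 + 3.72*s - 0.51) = 4.26*s^5 - 1.73*s^4 - 1.68*s^3 + 0.03*s^2 + 7.19*s - 2.3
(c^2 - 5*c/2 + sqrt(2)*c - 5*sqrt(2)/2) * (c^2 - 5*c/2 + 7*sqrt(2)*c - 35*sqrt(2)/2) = c^4 - 5*c^3 + 8*sqrt(2)*c^3 - 40*sqrt(2)*c^2 + 81*c^2/4 - 70*c + 50*sqrt(2)*c + 175/2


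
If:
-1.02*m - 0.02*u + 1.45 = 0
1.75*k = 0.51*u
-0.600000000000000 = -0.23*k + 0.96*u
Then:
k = -0.20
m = 1.43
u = -0.67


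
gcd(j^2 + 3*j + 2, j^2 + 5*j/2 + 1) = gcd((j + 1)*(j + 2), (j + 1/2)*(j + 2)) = j + 2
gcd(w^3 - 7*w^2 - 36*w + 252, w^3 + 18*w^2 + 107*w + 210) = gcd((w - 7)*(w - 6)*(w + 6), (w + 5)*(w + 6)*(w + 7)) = w + 6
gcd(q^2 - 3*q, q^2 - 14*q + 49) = 1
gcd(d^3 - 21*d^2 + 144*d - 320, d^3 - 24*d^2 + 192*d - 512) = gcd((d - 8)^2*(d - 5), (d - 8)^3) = d^2 - 16*d + 64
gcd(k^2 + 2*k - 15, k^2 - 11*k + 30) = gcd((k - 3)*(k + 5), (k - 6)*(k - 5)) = 1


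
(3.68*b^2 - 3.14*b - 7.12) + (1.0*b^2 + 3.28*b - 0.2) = 4.68*b^2 + 0.14*b - 7.32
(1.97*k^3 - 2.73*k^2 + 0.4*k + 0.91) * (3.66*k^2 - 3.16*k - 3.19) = 7.2102*k^5 - 16.217*k^4 + 3.8065*k^3 + 10.7753*k^2 - 4.1516*k - 2.9029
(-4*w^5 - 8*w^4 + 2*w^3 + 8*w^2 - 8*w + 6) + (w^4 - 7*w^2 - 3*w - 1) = -4*w^5 - 7*w^4 + 2*w^3 + w^2 - 11*w + 5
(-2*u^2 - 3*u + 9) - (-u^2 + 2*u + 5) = -u^2 - 5*u + 4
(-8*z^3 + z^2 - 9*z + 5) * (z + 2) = -8*z^4 - 15*z^3 - 7*z^2 - 13*z + 10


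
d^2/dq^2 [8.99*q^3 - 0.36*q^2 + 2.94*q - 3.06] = 53.94*q - 0.72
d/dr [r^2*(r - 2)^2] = 4*r*(r - 2)*(r - 1)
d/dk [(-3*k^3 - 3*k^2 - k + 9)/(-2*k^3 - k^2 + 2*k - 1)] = (-3*k^4 - 16*k^3 + 56*k^2 + 24*k - 17)/(4*k^6 + 4*k^5 - 7*k^4 + 6*k^2 - 4*k + 1)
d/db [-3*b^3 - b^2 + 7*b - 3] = -9*b^2 - 2*b + 7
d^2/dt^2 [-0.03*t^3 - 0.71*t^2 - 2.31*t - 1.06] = -0.18*t - 1.42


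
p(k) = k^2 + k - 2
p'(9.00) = 19.00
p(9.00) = 88.00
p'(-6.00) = -11.00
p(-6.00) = 28.00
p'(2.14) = 5.28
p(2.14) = 4.72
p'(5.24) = 11.48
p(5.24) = 30.70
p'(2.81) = 6.62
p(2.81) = 8.71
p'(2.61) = 6.22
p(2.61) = 7.42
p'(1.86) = 4.72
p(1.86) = 3.32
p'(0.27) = 1.54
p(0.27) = -1.66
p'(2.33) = 5.66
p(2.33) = 5.76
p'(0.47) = 1.94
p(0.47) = -1.31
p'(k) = 2*k + 1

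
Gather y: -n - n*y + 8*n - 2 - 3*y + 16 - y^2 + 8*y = 7*n - y^2 + y*(5 - n) + 14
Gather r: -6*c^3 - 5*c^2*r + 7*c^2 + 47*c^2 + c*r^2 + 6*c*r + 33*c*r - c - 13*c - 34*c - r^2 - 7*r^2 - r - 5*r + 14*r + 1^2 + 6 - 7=-6*c^3 + 54*c^2 - 48*c + r^2*(c - 8) + r*(-5*c^2 + 39*c + 8)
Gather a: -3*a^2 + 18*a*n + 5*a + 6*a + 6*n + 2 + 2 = -3*a^2 + a*(18*n + 11) + 6*n + 4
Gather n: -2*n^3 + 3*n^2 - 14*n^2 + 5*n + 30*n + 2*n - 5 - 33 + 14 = -2*n^3 - 11*n^2 + 37*n - 24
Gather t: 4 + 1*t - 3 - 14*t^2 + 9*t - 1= -14*t^2 + 10*t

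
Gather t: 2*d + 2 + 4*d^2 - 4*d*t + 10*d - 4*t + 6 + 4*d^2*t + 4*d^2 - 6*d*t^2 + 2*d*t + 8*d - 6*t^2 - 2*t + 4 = 8*d^2 + 20*d + t^2*(-6*d - 6) + t*(4*d^2 - 2*d - 6) + 12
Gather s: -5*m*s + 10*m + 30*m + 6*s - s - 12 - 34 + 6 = 40*m + s*(5 - 5*m) - 40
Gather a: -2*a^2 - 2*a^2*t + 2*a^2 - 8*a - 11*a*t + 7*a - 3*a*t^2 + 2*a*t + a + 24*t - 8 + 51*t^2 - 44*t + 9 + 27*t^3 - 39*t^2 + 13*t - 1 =-2*a^2*t + a*(-3*t^2 - 9*t) + 27*t^3 + 12*t^2 - 7*t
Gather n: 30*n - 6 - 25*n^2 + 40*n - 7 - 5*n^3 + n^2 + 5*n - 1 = -5*n^3 - 24*n^2 + 75*n - 14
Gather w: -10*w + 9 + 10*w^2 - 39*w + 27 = 10*w^2 - 49*w + 36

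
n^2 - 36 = (n - 6)*(n + 6)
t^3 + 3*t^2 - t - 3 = (t - 1)*(t + 1)*(t + 3)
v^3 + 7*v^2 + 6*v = v*(v + 1)*(v + 6)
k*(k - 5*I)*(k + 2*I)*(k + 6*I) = k^4 + 3*I*k^3 + 28*k^2 + 60*I*k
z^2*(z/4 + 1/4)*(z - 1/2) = z^4/4 + z^3/8 - z^2/8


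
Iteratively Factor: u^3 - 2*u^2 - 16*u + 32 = (u + 4)*(u^2 - 6*u + 8) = (u - 2)*(u + 4)*(u - 4)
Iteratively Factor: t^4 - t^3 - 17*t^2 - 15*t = (t - 5)*(t^3 + 4*t^2 + 3*t) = (t - 5)*(t + 1)*(t^2 + 3*t) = t*(t - 5)*(t + 1)*(t + 3)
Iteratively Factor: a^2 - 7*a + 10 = (a - 2)*(a - 5)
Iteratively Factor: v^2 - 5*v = (v - 5)*(v)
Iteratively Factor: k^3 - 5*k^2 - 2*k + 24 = (k + 2)*(k^2 - 7*k + 12) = (k - 3)*(k + 2)*(k - 4)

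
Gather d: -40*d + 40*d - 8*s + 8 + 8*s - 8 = 0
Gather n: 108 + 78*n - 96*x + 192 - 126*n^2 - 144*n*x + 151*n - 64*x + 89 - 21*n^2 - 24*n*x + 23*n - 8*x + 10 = -147*n^2 + n*(252 - 168*x) - 168*x + 399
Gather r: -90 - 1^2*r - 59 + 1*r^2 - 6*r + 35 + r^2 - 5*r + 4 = 2*r^2 - 12*r - 110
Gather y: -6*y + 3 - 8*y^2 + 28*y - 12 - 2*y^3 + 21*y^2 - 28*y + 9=-2*y^3 + 13*y^2 - 6*y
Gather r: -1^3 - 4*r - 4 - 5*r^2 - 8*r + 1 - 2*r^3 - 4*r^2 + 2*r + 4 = -2*r^3 - 9*r^2 - 10*r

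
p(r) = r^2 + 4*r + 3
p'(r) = 2*r + 4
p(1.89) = 14.13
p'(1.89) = 7.78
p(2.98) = 23.80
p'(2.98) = 9.96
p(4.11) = 36.33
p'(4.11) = 12.22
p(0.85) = 7.12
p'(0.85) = 5.70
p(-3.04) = 0.08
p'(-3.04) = -2.08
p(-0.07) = 2.72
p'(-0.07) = 3.86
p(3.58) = 30.14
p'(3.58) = 11.16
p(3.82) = 32.87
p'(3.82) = 11.64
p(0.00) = 3.00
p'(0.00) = 4.00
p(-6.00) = 15.00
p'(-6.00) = -8.00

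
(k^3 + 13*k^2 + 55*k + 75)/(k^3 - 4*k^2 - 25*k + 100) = (k^2 + 8*k + 15)/(k^2 - 9*k + 20)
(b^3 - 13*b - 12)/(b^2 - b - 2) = (b^2 - b - 12)/(b - 2)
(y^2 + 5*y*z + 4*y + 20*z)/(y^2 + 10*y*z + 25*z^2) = (y + 4)/(y + 5*z)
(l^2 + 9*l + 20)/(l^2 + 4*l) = (l + 5)/l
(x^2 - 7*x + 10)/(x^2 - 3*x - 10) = (x - 2)/(x + 2)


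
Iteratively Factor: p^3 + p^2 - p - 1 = (p - 1)*(p^2 + 2*p + 1) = (p - 1)*(p + 1)*(p + 1)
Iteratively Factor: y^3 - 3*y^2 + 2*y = (y - 1)*(y^2 - 2*y) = (y - 2)*(y - 1)*(y)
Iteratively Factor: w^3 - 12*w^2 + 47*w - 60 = (w - 5)*(w^2 - 7*w + 12) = (w - 5)*(w - 3)*(w - 4)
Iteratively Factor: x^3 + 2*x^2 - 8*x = (x)*(x^2 + 2*x - 8) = x*(x + 4)*(x - 2)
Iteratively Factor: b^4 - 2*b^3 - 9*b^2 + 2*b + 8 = (b - 1)*(b^3 - b^2 - 10*b - 8) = (b - 4)*(b - 1)*(b^2 + 3*b + 2) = (b - 4)*(b - 1)*(b + 1)*(b + 2)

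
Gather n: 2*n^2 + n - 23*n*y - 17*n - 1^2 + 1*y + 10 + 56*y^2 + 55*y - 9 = 2*n^2 + n*(-23*y - 16) + 56*y^2 + 56*y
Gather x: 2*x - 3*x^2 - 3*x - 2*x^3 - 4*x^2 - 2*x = -2*x^3 - 7*x^2 - 3*x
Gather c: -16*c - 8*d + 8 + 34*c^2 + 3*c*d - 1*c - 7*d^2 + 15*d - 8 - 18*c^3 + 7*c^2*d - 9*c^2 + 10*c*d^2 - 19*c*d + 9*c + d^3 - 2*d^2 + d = -18*c^3 + c^2*(7*d + 25) + c*(10*d^2 - 16*d - 8) + d^3 - 9*d^2 + 8*d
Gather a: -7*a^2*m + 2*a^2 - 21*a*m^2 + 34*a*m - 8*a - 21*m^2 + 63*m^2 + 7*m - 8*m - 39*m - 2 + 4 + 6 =a^2*(2 - 7*m) + a*(-21*m^2 + 34*m - 8) + 42*m^2 - 40*m + 8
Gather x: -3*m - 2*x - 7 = -3*m - 2*x - 7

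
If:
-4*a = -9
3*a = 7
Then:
No Solution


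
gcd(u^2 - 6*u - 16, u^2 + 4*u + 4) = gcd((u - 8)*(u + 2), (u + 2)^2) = u + 2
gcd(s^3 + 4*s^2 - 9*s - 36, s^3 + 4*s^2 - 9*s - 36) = s^3 + 4*s^2 - 9*s - 36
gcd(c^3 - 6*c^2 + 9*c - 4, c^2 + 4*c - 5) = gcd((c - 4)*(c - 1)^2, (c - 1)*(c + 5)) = c - 1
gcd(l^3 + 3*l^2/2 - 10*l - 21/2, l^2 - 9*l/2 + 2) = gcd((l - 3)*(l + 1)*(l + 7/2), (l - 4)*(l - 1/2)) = 1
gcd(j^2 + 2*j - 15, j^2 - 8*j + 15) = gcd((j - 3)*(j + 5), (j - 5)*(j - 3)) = j - 3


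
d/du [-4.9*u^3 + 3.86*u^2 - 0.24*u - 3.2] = -14.7*u^2 + 7.72*u - 0.24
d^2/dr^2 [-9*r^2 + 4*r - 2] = -18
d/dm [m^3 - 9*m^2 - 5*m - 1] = 3*m^2 - 18*m - 5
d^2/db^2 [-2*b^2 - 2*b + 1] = -4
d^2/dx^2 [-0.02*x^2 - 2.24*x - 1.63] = -0.0400000000000000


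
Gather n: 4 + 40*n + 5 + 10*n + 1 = 50*n + 10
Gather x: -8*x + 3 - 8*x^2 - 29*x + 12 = -8*x^2 - 37*x + 15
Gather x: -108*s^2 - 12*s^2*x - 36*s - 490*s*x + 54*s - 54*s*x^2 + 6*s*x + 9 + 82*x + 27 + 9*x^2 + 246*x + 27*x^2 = -108*s^2 + 18*s + x^2*(36 - 54*s) + x*(-12*s^2 - 484*s + 328) + 36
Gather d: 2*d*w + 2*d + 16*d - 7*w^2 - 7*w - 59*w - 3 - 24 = d*(2*w + 18) - 7*w^2 - 66*w - 27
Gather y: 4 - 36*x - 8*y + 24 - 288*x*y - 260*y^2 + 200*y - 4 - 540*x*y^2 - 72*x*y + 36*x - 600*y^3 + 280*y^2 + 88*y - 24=-600*y^3 + y^2*(20 - 540*x) + y*(280 - 360*x)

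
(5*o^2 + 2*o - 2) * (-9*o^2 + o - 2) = -45*o^4 - 13*o^3 + 10*o^2 - 6*o + 4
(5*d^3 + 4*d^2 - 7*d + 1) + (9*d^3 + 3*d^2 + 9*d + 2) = 14*d^3 + 7*d^2 + 2*d + 3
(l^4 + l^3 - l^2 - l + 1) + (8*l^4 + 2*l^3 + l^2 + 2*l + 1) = 9*l^4 + 3*l^3 + l + 2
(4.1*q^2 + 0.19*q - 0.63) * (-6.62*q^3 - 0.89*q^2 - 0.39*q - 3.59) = -27.142*q^5 - 4.9068*q^4 + 2.4025*q^3 - 14.2324*q^2 - 0.4364*q + 2.2617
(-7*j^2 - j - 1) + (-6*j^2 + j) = -13*j^2 - 1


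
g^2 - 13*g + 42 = (g - 7)*(g - 6)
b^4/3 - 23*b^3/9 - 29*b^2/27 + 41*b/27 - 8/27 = (b/3 + 1/3)*(b - 8)*(b - 1/3)^2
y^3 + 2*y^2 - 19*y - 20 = (y - 4)*(y + 1)*(y + 5)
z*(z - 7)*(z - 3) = z^3 - 10*z^2 + 21*z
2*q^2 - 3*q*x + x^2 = (-2*q + x)*(-q + x)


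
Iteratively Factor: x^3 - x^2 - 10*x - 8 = (x + 1)*(x^2 - 2*x - 8) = (x + 1)*(x + 2)*(x - 4)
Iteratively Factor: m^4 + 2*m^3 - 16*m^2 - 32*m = (m - 4)*(m^3 + 6*m^2 + 8*m) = (m - 4)*(m + 2)*(m^2 + 4*m) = m*(m - 4)*(m + 2)*(m + 4)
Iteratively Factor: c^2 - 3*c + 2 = (c - 2)*(c - 1)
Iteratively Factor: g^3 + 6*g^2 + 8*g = (g + 2)*(g^2 + 4*g) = (g + 2)*(g + 4)*(g)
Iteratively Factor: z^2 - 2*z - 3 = (z + 1)*(z - 3)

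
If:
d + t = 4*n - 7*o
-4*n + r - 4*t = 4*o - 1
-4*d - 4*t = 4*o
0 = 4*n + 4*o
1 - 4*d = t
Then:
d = 1/3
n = 0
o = 0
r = -7/3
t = -1/3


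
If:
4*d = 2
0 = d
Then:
No Solution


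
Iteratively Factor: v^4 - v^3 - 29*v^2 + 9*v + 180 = (v + 3)*(v^3 - 4*v^2 - 17*v + 60) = (v - 3)*(v + 3)*(v^2 - v - 20) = (v - 5)*(v - 3)*(v + 3)*(v + 4)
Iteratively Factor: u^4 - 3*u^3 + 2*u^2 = (u - 1)*(u^3 - 2*u^2) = (u - 2)*(u - 1)*(u^2) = u*(u - 2)*(u - 1)*(u)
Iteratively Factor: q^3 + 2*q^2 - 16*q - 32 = (q + 2)*(q^2 - 16) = (q - 4)*(q + 2)*(q + 4)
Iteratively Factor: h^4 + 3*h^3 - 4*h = (h)*(h^3 + 3*h^2 - 4) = h*(h + 2)*(h^2 + h - 2) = h*(h + 2)^2*(h - 1)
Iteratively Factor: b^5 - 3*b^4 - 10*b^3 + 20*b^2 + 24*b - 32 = (b + 2)*(b^4 - 5*b^3 + 20*b - 16) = (b - 2)*(b + 2)*(b^3 - 3*b^2 - 6*b + 8) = (b - 2)*(b - 1)*(b + 2)*(b^2 - 2*b - 8) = (b - 2)*(b - 1)*(b + 2)^2*(b - 4)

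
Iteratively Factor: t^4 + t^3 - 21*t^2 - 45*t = (t - 5)*(t^3 + 6*t^2 + 9*t) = t*(t - 5)*(t^2 + 6*t + 9) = t*(t - 5)*(t + 3)*(t + 3)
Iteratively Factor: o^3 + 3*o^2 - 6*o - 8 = (o + 4)*(o^2 - o - 2) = (o - 2)*(o + 4)*(o + 1)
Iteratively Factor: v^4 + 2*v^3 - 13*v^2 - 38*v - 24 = (v + 3)*(v^3 - v^2 - 10*v - 8) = (v + 2)*(v + 3)*(v^2 - 3*v - 4) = (v - 4)*(v + 2)*(v + 3)*(v + 1)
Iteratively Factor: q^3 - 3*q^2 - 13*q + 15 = (q - 1)*(q^2 - 2*q - 15) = (q - 5)*(q - 1)*(q + 3)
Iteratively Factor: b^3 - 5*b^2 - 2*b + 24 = (b - 4)*(b^2 - b - 6) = (b - 4)*(b - 3)*(b + 2)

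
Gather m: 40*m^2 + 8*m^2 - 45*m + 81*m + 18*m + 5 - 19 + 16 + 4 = 48*m^2 + 54*m + 6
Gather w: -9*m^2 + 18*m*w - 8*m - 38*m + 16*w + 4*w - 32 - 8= -9*m^2 - 46*m + w*(18*m + 20) - 40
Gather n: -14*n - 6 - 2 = -14*n - 8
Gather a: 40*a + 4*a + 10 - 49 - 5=44*a - 44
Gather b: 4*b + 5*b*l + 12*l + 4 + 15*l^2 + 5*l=b*(5*l + 4) + 15*l^2 + 17*l + 4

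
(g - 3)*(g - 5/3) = g^2 - 14*g/3 + 5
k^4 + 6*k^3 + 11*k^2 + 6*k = k*(k + 1)*(k + 2)*(k + 3)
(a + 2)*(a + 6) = a^2 + 8*a + 12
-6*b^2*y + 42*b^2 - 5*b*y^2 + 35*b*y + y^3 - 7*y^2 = (-6*b + y)*(b + y)*(y - 7)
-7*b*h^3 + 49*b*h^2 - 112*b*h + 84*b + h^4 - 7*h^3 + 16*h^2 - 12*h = (-7*b + h)*(h - 3)*(h - 2)^2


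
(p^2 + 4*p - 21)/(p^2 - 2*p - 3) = (p + 7)/(p + 1)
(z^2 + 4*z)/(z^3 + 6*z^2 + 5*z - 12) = z/(z^2 + 2*z - 3)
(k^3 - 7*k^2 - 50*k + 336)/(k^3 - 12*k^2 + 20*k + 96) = (k + 7)/(k + 2)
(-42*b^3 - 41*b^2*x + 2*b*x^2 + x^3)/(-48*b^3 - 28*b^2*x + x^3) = (7*b^2 + 8*b*x + x^2)/(8*b^2 + 6*b*x + x^2)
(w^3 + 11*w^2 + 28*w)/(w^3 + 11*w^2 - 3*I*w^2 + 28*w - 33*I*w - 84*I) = w/(w - 3*I)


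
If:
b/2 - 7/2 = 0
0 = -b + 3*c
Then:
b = 7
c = 7/3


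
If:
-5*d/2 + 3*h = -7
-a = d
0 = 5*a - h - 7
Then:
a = 4/5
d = -4/5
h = -3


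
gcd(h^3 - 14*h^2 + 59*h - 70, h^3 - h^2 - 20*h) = h - 5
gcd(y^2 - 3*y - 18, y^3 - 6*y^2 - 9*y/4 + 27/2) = y - 6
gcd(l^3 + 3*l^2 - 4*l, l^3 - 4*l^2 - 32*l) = l^2 + 4*l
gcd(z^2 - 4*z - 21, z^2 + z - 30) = 1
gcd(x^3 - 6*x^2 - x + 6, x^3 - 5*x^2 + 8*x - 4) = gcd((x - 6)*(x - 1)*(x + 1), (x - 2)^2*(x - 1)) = x - 1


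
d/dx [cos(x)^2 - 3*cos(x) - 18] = (3 - 2*cos(x))*sin(x)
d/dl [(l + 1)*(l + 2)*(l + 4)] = 3*l^2 + 14*l + 14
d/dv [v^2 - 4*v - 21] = 2*v - 4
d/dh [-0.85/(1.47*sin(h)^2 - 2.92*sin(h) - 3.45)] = (2.499*sin(h) - 2.482)*cos(h)/(-1.47*sin(h)^2 + 2.92*sin(h) + 3.45)^2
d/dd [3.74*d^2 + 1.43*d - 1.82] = 7.48*d + 1.43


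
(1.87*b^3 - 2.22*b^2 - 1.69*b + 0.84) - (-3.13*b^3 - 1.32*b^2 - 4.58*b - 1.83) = 5.0*b^3 - 0.9*b^2 + 2.89*b + 2.67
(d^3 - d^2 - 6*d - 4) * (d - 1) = d^4 - 2*d^3 - 5*d^2 + 2*d + 4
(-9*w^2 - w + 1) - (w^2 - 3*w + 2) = -10*w^2 + 2*w - 1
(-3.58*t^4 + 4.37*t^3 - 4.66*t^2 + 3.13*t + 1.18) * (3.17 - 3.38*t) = 12.1004*t^5 - 26.1192*t^4 + 29.6037*t^3 - 25.3516*t^2 + 5.9337*t + 3.7406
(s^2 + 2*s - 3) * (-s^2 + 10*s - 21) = -s^4 + 8*s^3 + 2*s^2 - 72*s + 63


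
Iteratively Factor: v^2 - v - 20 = (v - 5)*(v + 4)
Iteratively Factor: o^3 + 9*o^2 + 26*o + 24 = (o + 4)*(o^2 + 5*o + 6) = (o + 2)*(o + 4)*(o + 3)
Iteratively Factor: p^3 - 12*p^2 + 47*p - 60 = (p - 5)*(p^2 - 7*p + 12) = (p - 5)*(p - 3)*(p - 4)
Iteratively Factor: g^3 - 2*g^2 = (g)*(g^2 - 2*g) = g^2*(g - 2)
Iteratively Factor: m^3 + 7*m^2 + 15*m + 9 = (m + 3)*(m^2 + 4*m + 3) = (m + 1)*(m + 3)*(m + 3)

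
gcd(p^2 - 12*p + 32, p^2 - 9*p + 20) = p - 4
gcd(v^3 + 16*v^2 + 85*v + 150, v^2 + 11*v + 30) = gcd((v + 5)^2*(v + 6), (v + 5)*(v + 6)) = v^2 + 11*v + 30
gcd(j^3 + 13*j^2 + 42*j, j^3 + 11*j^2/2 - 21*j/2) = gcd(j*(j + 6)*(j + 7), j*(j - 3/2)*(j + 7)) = j^2 + 7*j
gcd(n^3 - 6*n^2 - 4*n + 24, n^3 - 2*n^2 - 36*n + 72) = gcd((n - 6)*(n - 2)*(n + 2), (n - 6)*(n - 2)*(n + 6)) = n^2 - 8*n + 12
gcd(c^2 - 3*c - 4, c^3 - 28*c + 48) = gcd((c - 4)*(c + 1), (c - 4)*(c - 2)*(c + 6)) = c - 4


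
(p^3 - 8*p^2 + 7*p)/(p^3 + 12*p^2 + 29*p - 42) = p*(p - 7)/(p^2 + 13*p + 42)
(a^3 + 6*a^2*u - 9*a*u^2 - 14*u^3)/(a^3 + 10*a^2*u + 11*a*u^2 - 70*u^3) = (a + u)/(a + 5*u)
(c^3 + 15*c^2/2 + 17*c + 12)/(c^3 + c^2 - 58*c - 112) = (c^2 + 11*c/2 + 6)/(c^2 - c - 56)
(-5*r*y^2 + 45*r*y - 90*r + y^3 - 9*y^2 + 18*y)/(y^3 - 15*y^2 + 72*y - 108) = (-5*r + y)/(y - 6)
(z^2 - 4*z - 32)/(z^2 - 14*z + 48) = (z + 4)/(z - 6)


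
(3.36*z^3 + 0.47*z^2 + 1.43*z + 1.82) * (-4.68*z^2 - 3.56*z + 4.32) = -15.7248*z^5 - 14.1612*z^4 + 6.1496*z^3 - 11.578*z^2 - 0.301600000000001*z + 7.8624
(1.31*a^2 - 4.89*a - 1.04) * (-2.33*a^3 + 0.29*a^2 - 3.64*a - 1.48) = -3.0523*a^5 + 11.7736*a^4 - 3.7633*a^3 + 15.5592*a^2 + 11.0228*a + 1.5392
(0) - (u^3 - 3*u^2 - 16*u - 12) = -u^3 + 3*u^2 + 16*u + 12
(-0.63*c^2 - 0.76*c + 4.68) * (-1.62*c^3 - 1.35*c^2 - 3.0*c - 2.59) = 1.0206*c^5 + 2.0817*c^4 - 4.6656*c^3 - 2.4063*c^2 - 12.0716*c - 12.1212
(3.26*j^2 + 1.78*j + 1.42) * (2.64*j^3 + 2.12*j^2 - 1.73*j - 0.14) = 8.6064*j^5 + 11.6104*j^4 + 1.8826*j^3 - 0.5254*j^2 - 2.7058*j - 0.1988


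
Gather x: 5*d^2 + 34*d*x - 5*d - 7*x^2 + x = 5*d^2 - 5*d - 7*x^2 + x*(34*d + 1)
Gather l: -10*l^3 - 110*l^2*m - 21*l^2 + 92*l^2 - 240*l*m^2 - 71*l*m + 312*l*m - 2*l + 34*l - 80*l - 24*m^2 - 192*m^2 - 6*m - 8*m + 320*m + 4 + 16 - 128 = -10*l^3 + l^2*(71 - 110*m) + l*(-240*m^2 + 241*m - 48) - 216*m^2 + 306*m - 108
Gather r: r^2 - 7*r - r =r^2 - 8*r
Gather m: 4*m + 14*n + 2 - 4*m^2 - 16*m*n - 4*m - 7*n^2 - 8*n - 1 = -4*m^2 - 16*m*n - 7*n^2 + 6*n + 1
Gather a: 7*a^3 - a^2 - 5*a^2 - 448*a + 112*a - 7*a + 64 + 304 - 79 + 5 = 7*a^3 - 6*a^2 - 343*a + 294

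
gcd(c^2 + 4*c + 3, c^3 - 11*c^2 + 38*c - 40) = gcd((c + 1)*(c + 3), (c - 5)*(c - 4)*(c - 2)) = 1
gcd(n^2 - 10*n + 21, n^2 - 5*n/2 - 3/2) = n - 3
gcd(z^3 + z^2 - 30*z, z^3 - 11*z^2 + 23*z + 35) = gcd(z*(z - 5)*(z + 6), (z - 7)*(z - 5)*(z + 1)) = z - 5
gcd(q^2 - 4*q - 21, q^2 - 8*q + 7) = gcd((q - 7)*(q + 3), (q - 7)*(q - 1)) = q - 7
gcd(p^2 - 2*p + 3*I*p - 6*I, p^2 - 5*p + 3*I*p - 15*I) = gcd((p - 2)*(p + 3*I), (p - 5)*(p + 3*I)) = p + 3*I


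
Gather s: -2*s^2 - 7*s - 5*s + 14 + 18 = -2*s^2 - 12*s + 32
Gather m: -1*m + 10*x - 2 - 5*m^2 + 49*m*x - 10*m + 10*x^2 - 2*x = -5*m^2 + m*(49*x - 11) + 10*x^2 + 8*x - 2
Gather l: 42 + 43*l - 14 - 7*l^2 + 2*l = -7*l^2 + 45*l + 28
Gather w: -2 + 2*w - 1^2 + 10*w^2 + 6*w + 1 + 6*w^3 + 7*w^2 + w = 6*w^3 + 17*w^2 + 9*w - 2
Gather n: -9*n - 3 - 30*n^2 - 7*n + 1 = -30*n^2 - 16*n - 2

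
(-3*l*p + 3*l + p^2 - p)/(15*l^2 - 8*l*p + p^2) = (p - 1)/(-5*l + p)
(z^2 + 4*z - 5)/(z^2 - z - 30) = (z - 1)/(z - 6)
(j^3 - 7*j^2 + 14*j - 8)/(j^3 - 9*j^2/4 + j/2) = 4*(j^2 - 5*j + 4)/(j*(4*j - 1))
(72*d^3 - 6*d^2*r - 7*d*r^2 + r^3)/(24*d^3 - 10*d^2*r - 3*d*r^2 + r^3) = (-6*d + r)/(-2*d + r)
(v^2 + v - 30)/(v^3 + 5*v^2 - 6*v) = (v - 5)/(v*(v - 1))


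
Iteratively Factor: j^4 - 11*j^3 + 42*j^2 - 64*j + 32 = (j - 1)*(j^3 - 10*j^2 + 32*j - 32) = (j - 2)*(j - 1)*(j^2 - 8*j + 16) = (j - 4)*(j - 2)*(j - 1)*(j - 4)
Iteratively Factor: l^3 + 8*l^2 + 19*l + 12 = (l + 1)*(l^2 + 7*l + 12) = (l + 1)*(l + 4)*(l + 3)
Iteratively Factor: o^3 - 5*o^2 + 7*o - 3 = (o - 1)*(o^2 - 4*o + 3) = (o - 1)^2*(o - 3)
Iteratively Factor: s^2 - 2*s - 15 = (s + 3)*(s - 5)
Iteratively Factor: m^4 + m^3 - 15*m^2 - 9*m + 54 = (m + 3)*(m^3 - 2*m^2 - 9*m + 18) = (m - 2)*(m + 3)*(m^2 - 9) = (m - 3)*(m - 2)*(m + 3)*(m + 3)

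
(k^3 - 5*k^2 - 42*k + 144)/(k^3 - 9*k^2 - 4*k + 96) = (k^2 + 3*k - 18)/(k^2 - k - 12)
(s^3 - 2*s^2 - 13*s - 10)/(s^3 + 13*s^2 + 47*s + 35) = (s^2 - 3*s - 10)/(s^2 + 12*s + 35)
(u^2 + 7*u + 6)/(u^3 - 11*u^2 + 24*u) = (u^2 + 7*u + 6)/(u*(u^2 - 11*u + 24))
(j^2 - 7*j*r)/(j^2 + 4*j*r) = (j - 7*r)/(j + 4*r)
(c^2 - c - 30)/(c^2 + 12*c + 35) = (c - 6)/(c + 7)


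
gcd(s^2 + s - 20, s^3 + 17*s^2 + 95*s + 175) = s + 5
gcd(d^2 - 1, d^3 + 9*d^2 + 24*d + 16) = d + 1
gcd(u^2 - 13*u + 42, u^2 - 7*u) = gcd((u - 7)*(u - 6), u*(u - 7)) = u - 7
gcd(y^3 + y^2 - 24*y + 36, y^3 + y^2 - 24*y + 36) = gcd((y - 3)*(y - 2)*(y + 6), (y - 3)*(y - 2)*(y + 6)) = y^3 + y^2 - 24*y + 36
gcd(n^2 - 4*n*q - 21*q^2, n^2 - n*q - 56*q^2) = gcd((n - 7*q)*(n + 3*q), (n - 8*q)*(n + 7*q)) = 1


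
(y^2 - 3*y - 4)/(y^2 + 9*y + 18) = (y^2 - 3*y - 4)/(y^2 + 9*y + 18)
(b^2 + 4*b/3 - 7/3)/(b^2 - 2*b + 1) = (b + 7/3)/(b - 1)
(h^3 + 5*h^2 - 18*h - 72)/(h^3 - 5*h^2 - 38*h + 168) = (h + 3)/(h - 7)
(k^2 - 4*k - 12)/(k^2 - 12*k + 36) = (k + 2)/(k - 6)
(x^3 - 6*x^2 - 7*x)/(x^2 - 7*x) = x + 1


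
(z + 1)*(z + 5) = z^2 + 6*z + 5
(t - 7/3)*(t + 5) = t^2 + 8*t/3 - 35/3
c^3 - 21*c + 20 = (c - 4)*(c - 1)*(c + 5)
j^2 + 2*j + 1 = (j + 1)^2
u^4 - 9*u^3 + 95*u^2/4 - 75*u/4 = u*(u - 5)*(u - 5/2)*(u - 3/2)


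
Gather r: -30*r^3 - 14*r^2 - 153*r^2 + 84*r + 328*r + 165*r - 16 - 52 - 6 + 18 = -30*r^3 - 167*r^2 + 577*r - 56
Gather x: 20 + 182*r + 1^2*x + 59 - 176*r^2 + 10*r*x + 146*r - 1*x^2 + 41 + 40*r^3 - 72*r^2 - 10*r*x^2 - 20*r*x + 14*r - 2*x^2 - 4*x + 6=40*r^3 - 248*r^2 + 342*r + x^2*(-10*r - 3) + x*(-10*r - 3) + 126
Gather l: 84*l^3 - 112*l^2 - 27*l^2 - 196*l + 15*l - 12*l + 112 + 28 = 84*l^3 - 139*l^2 - 193*l + 140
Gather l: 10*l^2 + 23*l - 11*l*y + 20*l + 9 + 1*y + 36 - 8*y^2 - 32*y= 10*l^2 + l*(43 - 11*y) - 8*y^2 - 31*y + 45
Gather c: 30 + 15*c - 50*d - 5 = 15*c - 50*d + 25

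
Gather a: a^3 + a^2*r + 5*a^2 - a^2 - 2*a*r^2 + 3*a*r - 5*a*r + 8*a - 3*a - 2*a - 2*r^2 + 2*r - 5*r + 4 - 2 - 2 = a^3 + a^2*(r + 4) + a*(-2*r^2 - 2*r + 3) - 2*r^2 - 3*r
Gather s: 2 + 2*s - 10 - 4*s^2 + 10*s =-4*s^2 + 12*s - 8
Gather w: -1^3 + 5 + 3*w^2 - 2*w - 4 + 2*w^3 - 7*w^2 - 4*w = 2*w^3 - 4*w^2 - 6*w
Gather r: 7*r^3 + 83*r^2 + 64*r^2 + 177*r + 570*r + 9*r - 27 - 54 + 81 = 7*r^3 + 147*r^2 + 756*r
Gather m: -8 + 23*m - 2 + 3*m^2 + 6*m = 3*m^2 + 29*m - 10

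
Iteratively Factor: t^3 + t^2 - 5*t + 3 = (t - 1)*(t^2 + 2*t - 3) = (t - 1)^2*(t + 3)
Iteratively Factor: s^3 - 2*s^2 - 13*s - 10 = (s + 2)*(s^2 - 4*s - 5) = (s - 5)*(s + 2)*(s + 1)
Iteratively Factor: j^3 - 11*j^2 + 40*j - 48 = (j - 4)*(j^2 - 7*j + 12) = (j - 4)^2*(j - 3)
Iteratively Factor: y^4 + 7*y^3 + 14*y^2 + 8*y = (y + 2)*(y^3 + 5*y^2 + 4*y) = y*(y + 2)*(y^2 + 5*y + 4) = y*(y + 2)*(y + 4)*(y + 1)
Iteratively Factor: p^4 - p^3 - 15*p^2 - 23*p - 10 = (p - 5)*(p^3 + 4*p^2 + 5*p + 2) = (p - 5)*(p + 2)*(p^2 + 2*p + 1) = (p - 5)*(p + 1)*(p + 2)*(p + 1)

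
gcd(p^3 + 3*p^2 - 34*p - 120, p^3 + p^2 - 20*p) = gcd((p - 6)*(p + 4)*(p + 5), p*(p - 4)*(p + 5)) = p + 5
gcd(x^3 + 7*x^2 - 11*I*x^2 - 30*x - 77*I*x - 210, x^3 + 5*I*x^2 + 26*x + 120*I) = x - 5*I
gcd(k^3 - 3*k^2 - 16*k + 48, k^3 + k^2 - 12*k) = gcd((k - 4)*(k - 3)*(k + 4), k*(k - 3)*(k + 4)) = k^2 + k - 12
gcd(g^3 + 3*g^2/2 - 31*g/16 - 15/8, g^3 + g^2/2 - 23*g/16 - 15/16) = g^2 - g/2 - 15/16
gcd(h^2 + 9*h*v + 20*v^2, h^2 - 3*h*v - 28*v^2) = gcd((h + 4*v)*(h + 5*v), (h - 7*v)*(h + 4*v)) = h + 4*v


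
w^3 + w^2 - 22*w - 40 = (w - 5)*(w + 2)*(w + 4)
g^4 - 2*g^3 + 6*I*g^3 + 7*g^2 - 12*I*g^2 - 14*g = g*(g - 2)*(g - I)*(g + 7*I)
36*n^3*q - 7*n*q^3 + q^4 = q*(-6*n + q)*(-3*n + q)*(2*n + q)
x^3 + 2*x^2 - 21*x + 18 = (x - 3)*(x - 1)*(x + 6)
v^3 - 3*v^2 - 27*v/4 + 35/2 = (v - 7/2)*(v - 2)*(v + 5/2)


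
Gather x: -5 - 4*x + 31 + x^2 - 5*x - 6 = x^2 - 9*x + 20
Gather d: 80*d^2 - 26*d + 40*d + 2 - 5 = 80*d^2 + 14*d - 3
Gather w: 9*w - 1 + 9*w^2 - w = 9*w^2 + 8*w - 1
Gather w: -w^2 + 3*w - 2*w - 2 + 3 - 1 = -w^2 + w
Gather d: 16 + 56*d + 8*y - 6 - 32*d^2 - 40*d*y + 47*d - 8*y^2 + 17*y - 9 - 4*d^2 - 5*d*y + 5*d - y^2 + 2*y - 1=-36*d^2 + d*(108 - 45*y) - 9*y^2 + 27*y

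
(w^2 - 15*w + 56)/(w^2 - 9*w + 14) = (w - 8)/(w - 2)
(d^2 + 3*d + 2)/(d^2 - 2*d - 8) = (d + 1)/(d - 4)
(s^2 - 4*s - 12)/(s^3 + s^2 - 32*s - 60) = 1/(s + 5)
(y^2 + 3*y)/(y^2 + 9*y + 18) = y/(y + 6)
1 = 1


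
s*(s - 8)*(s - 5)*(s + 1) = s^4 - 12*s^3 + 27*s^2 + 40*s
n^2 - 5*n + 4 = (n - 4)*(n - 1)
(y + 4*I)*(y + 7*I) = y^2 + 11*I*y - 28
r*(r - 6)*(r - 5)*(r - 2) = r^4 - 13*r^3 + 52*r^2 - 60*r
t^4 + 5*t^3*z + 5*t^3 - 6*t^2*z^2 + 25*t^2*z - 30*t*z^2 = t*(t + 5)*(t - z)*(t + 6*z)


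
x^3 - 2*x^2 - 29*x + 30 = (x - 6)*(x - 1)*(x + 5)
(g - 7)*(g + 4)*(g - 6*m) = g^3 - 6*g^2*m - 3*g^2 + 18*g*m - 28*g + 168*m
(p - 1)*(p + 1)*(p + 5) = p^3 + 5*p^2 - p - 5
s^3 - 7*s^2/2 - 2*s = s*(s - 4)*(s + 1/2)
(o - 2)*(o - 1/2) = o^2 - 5*o/2 + 1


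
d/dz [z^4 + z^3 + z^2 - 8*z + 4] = 4*z^3 + 3*z^2 + 2*z - 8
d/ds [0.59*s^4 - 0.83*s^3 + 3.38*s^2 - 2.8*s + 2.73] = 2.36*s^3 - 2.49*s^2 + 6.76*s - 2.8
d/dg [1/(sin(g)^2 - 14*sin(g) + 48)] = 2*(7 - sin(g))*cos(g)/(sin(g)^2 - 14*sin(g) + 48)^2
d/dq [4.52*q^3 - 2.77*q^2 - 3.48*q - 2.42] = 13.56*q^2 - 5.54*q - 3.48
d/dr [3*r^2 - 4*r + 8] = 6*r - 4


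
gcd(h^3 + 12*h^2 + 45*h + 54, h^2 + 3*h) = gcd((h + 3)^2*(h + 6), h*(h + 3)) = h + 3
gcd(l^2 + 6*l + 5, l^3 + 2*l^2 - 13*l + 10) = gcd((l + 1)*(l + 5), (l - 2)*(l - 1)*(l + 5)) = l + 5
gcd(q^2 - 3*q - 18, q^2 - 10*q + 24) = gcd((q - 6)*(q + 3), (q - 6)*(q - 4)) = q - 6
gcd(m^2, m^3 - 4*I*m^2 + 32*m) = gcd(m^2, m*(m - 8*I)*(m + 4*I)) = m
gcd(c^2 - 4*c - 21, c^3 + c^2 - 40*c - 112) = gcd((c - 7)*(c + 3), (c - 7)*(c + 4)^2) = c - 7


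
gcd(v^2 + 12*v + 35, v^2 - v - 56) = v + 7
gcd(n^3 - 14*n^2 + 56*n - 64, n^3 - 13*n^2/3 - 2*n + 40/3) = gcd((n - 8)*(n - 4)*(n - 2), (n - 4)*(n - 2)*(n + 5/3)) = n^2 - 6*n + 8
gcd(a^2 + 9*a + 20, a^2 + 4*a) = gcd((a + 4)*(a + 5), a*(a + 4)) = a + 4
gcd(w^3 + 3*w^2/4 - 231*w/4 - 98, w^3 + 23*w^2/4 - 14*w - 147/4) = w^2 + 35*w/4 + 49/4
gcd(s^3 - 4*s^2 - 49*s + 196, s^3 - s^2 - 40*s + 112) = s^2 + 3*s - 28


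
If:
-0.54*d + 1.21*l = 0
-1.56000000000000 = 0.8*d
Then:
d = -1.95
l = -0.87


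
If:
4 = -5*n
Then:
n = -4/5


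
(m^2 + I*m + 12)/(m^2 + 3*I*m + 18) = (m + 4*I)/(m + 6*I)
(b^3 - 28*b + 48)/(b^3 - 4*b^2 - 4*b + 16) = (b + 6)/(b + 2)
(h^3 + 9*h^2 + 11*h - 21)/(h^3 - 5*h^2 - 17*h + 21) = (h + 7)/(h - 7)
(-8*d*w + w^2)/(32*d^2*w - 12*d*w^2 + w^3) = 1/(-4*d + w)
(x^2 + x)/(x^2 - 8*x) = (x + 1)/(x - 8)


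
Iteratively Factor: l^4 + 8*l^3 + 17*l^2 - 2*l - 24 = (l + 4)*(l^3 + 4*l^2 + l - 6) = (l - 1)*(l + 4)*(l^2 + 5*l + 6) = (l - 1)*(l + 3)*(l + 4)*(l + 2)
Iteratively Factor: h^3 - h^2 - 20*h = (h)*(h^2 - h - 20) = h*(h + 4)*(h - 5)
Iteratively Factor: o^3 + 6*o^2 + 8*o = (o + 4)*(o^2 + 2*o) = o*(o + 4)*(o + 2)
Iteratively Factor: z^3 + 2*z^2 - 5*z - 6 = (z + 1)*(z^2 + z - 6) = (z + 1)*(z + 3)*(z - 2)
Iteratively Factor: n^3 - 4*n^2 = (n)*(n^2 - 4*n) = n*(n - 4)*(n)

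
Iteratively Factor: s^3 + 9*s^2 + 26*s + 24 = (s + 4)*(s^2 + 5*s + 6) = (s + 2)*(s + 4)*(s + 3)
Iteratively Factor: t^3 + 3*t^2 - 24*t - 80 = (t + 4)*(t^2 - t - 20) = (t - 5)*(t + 4)*(t + 4)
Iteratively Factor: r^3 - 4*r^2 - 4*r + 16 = (r + 2)*(r^2 - 6*r + 8) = (r - 4)*(r + 2)*(r - 2)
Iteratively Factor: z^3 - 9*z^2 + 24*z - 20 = (z - 2)*(z^2 - 7*z + 10) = (z - 2)^2*(z - 5)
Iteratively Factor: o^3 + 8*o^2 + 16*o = (o + 4)*(o^2 + 4*o) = (o + 4)^2*(o)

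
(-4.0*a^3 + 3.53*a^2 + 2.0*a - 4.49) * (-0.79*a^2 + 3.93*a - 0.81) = 3.16*a^5 - 18.5087*a^4 + 15.5329*a^3 + 8.5478*a^2 - 19.2657*a + 3.6369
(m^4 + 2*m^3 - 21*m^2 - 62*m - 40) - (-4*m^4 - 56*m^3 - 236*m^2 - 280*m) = 5*m^4 + 58*m^3 + 215*m^2 + 218*m - 40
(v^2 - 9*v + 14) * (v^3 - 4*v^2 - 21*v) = v^5 - 13*v^4 + 29*v^3 + 133*v^2 - 294*v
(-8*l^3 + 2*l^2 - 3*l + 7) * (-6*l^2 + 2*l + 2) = 48*l^5 - 28*l^4 + 6*l^3 - 44*l^2 + 8*l + 14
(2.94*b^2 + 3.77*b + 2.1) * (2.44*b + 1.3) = 7.1736*b^3 + 13.0208*b^2 + 10.025*b + 2.73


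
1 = 1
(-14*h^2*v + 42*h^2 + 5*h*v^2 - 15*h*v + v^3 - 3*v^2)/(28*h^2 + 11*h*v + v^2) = (-2*h*v + 6*h + v^2 - 3*v)/(4*h + v)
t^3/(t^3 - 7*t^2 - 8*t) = t^2/(t^2 - 7*t - 8)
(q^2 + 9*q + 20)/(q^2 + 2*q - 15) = (q + 4)/(q - 3)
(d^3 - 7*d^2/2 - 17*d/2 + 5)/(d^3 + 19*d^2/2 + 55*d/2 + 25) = (2*d^2 - 11*d + 5)/(2*d^2 + 15*d + 25)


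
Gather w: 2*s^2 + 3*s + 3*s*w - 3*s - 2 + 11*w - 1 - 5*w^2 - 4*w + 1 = 2*s^2 - 5*w^2 + w*(3*s + 7) - 2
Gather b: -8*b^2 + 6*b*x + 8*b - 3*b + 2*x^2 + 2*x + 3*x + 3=-8*b^2 + b*(6*x + 5) + 2*x^2 + 5*x + 3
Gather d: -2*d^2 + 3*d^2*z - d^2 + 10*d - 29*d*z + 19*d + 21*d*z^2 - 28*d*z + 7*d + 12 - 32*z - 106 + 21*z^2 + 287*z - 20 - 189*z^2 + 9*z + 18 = d^2*(3*z - 3) + d*(21*z^2 - 57*z + 36) - 168*z^2 + 264*z - 96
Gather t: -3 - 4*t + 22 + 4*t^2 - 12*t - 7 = 4*t^2 - 16*t + 12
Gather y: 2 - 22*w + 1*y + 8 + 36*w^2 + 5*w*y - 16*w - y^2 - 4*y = 36*w^2 - 38*w - y^2 + y*(5*w - 3) + 10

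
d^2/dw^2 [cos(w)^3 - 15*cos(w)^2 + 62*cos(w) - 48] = -251*cos(w)/4 + 30*cos(2*w) - 9*cos(3*w)/4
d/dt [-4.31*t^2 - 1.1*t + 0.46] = -8.62*t - 1.1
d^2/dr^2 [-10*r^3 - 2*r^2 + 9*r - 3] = -60*r - 4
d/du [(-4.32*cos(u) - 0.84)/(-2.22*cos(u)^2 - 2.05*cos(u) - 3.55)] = (9.5904*cos(u)^2 + 3.7296*cos(u) - 13.614)*sin(u)/(4.9284*cos(u)^4 + 9.102*cos(u)^3 + 19.9645*cos(u)^2 + 14.555*cos(u) + 12.6025)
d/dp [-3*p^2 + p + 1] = 1 - 6*p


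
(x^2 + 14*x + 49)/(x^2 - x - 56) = (x + 7)/(x - 8)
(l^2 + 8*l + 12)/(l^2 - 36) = (l + 2)/(l - 6)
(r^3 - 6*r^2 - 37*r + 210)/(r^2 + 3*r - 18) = (r^2 - 12*r + 35)/(r - 3)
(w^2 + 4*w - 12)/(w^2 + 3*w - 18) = (w - 2)/(w - 3)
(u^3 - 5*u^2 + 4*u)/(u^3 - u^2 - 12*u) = (u - 1)/(u + 3)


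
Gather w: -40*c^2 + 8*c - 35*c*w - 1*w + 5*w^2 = -40*c^2 + 8*c + 5*w^2 + w*(-35*c - 1)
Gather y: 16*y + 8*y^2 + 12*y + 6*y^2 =14*y^2 + 28*y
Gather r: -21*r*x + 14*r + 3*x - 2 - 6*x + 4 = r*(14 - 21*x) - 3*x + 2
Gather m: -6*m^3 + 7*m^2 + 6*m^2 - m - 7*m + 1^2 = -6*m^3 + 13*m^2 - 8*m + 1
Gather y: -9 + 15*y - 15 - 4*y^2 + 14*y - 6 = -4*y^2 + 29*y - 30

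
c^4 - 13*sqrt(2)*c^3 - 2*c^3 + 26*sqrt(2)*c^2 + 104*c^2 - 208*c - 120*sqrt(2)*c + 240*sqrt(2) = (c - 2)*(c - 6*sqrt(2))*(c - 5*sqrt(2))*(c - 2*sqrt(2))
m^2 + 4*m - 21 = (m - 3)*(m + 7)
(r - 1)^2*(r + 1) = r^3 - r^2 - r + 1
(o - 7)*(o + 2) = o^2 - 5*o - 14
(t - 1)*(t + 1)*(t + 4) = t^3 + 4*t^2 - t - 4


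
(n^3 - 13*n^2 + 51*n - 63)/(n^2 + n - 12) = (n^2 - 10*n + 21)/(n + 4)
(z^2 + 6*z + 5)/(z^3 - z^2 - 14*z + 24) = (z^2 + 6*z + 5)/(z^3 - z^2 - 14*z + 24)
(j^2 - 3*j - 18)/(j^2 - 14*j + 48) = (j + 3)/(j - 8)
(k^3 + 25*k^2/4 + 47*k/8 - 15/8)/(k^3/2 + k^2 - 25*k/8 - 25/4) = (8*k^3 + 50*k^2 + 47*k - 15)/(4*k^3 + 8*k^2 - 25*k - 50)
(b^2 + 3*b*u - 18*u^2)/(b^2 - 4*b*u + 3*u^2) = (-b - 6*u)/(-b + u)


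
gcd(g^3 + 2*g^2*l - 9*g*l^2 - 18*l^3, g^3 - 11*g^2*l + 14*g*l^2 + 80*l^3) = g + 2*l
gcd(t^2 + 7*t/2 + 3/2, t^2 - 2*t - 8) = 1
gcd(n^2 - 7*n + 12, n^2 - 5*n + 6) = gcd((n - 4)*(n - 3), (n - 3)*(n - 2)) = n - 3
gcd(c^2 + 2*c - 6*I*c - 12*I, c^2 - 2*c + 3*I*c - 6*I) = 1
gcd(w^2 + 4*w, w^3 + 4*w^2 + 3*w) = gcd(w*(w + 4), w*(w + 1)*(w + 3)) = w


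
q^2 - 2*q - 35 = (q - 7)*(q + 5)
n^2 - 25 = (n - 5)*(n + 5)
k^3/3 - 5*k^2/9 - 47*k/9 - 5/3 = (k/3 + 1)*(k - 5)*(k + 1/3)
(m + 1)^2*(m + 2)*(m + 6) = m^4 + 10*m^3 + 29*m^2 + 32*m + 12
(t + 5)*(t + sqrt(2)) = t^2 + sqrt(2)*t + 5*t + 5*sqrt(2)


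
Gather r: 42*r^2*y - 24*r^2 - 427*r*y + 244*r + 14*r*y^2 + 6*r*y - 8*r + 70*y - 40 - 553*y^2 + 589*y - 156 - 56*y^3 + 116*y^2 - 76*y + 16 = r^2*(42*y - 24) + r*(14*y^2 - 421*y + 236) - 56*y^3 - 437*y^2 + 583*y - 180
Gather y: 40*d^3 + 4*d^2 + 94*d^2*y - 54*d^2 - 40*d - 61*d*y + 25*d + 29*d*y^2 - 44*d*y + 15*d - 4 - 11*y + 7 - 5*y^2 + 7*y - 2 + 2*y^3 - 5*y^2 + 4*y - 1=40*d^3 - 50*d^2 + 2*y^3 + y^2*(29*d - 10) + y*(94*d^2 - 105*d)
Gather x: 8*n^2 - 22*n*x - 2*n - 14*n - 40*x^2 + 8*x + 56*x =8*n^2 - 16*n - 40*x^2 + x*(64 - 22*n)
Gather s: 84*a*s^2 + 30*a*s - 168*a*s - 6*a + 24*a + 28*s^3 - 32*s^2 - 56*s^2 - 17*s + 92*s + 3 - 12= 18*a + 28*s^3 + s^2*(84*a - 88) + s*(75 - 138*a) - 9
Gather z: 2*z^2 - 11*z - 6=2*z^2 - 11*z - 6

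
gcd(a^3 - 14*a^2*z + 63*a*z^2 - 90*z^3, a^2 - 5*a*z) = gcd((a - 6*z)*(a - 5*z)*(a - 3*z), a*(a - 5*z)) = -a + 5*z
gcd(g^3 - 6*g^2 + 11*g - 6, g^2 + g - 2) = g - 1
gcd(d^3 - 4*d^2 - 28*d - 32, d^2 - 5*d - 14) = d + 2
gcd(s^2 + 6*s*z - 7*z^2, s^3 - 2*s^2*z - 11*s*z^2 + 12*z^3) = -s + z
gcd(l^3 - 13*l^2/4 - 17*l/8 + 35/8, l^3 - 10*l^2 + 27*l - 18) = l - 1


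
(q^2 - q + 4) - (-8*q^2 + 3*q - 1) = 9*q^2 - 4*q + 5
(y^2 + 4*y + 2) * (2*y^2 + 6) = 2*y^4 + 8*y^3 + 10*y^2 + 24*y + 12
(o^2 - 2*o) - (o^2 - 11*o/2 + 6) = 7*o/2 - 6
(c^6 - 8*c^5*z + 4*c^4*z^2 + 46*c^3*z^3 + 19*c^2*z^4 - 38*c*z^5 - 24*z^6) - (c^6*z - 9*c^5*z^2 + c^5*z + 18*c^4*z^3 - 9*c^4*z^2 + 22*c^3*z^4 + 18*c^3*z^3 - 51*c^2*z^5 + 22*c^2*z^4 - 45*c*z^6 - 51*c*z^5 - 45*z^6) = -c^6*z + c^6 + 9*c^5*z^2 - 9*c^5*z - 18*c^4*z^3 + 13*c^4*z^2 - 22*c^3*z^4 + 28*c^3*z^3 + 51*c^2*z^5 - 3*c^2*z^4 + 45*c*z^6 + 13*c*z^5 + 21*z^6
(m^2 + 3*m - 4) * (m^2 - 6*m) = m^4 - 3*m^3 - 22*m^2 + 24*m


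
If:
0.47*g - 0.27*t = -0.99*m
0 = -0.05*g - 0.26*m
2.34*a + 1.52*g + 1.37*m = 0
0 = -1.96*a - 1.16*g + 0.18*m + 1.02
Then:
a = -3.85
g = 7.18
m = -1.38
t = 7.43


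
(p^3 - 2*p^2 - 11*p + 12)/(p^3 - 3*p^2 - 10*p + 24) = (p - 1)/(p - 2)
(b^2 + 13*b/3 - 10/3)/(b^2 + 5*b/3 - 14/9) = 3*(b + 5)/(3*b + 7)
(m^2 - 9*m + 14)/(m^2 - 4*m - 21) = (m - 2)/(m + 3)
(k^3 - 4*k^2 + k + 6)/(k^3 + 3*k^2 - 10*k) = (k^2 - 2*k - 3)/(k*(k + 5))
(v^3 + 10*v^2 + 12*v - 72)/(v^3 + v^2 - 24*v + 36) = (v + 6)/(v - 3)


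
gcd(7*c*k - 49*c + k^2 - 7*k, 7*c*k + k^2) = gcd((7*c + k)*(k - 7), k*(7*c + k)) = 7*c + k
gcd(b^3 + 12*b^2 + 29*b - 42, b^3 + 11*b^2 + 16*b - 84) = b^2 + 13*b + 42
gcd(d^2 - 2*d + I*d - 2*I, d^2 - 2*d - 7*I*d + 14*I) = d - 2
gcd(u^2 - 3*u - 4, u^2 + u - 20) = u - 4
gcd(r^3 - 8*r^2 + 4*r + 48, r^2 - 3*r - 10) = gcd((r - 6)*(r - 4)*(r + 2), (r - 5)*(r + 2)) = r + 2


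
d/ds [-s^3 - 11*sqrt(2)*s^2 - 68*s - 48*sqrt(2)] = -3*s^2 - 22*sqrt(2)*s - 68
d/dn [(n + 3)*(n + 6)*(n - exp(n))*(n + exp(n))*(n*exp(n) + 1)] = n^5*exp(n) + 14*n^4*exp(n) - 3*n^3*exp(3*n) + 54*n^3*exp(n) + 4*n^3 - 30*n^2*exp(3*n) - 2*n^2*exp(2*n) + 54*n^2*exp(n) + 27*n^2 - 72*n*exp(3*n) - 20*n*exp(2*n) + 36*n - 18*exp(3*n) - 45*exp(2*n)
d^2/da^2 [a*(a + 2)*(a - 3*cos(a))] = 3*a^2*cos(a) + 12*a*sin(a) + 6*a*cos(a) + 6*a + 12*sin(a) - 6*cos(a) + 4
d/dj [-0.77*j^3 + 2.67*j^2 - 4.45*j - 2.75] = -2.31*j^2 + 5.34*j - 4.45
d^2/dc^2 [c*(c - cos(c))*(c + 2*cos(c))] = -c^2*cos(c) - 4*c*sin(c) + 4*c*cos(2*c) + 6*c + 4*sin(2*c) + 2*cos(c)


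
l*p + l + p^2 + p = (l + p)*(p + 1)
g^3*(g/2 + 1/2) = g^4/2 + g^3/2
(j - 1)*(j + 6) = j^2 + 5*j - 6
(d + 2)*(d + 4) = d^2 + 6*d + 8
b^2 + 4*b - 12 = (b - 2)*(b + 6)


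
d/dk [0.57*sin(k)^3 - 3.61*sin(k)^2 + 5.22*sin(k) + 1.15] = (1.71*sin(k)^2 - 7.22*sin(k) + 5.22)*cos(k)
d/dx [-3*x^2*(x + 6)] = 9*x*(-x - 4)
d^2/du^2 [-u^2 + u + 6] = -2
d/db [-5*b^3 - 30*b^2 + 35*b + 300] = -15*b^2 - 60*b + 35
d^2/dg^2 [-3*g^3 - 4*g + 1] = -18*g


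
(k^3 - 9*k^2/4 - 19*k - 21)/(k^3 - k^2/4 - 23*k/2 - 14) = (k - 6)/(k - 4)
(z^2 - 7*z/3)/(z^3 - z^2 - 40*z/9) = 3*(7 - 3*z)/(-9*z^2 + 9*z + 40)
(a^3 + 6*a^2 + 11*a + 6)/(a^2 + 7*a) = (a^3 + 6*a^2 + 11*a + 6)/(a*(a + 7))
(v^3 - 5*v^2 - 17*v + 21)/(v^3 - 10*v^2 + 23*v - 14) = (v + 3)/(v - 2)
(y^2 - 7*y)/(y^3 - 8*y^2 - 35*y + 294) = y/(y^2 - y - 42)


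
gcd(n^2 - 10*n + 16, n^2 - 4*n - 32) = n - 8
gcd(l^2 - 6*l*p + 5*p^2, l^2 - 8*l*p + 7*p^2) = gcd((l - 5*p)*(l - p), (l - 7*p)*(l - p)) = -l + p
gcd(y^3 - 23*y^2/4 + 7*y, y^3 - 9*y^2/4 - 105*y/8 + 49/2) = y^2 - 23*y/4 + 7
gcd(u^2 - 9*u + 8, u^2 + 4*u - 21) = 1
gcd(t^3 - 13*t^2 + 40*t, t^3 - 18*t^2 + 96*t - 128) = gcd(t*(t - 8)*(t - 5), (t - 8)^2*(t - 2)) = t - 8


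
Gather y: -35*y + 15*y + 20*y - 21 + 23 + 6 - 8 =0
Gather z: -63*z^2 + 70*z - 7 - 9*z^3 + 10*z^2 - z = -9*z^3 - 53*z^2 + 69*z - 7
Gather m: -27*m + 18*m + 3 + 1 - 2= 2 - 9*m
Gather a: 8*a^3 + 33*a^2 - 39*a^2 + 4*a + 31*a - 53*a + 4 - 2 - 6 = 8*a^3 - 6*a^2 - 18*a - 4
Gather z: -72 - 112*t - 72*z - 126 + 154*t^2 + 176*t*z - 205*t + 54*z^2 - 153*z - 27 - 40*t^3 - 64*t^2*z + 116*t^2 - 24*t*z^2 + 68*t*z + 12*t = -40*t^3 + 270*t^2 - 305*t + z^2*(54 - 24*t) + z*(-64*t^2 + 244*t - 225) - 225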